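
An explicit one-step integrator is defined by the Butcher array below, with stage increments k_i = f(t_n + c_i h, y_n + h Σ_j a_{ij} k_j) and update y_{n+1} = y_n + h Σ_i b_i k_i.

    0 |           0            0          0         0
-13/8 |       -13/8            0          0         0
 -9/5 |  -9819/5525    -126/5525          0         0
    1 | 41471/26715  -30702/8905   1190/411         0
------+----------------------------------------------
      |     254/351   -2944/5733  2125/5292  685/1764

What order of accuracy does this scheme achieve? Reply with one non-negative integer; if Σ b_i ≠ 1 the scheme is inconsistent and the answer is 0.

4

b = (254/351, -2944/5733, 2125/5292, 685/1764)
c = (0, -13/8, -9/5, 1)
Ac = (0, 0, 63/1700, 1071/2740)
Σ b_i: 254/351·1 + (-2944/5733)·1 + 2125/5292·1 + 685/1764·1 = 1 ✓
b·c: (-2944/5733)·(-13/8) + 2125/5292·(-9/5) + 685/1764·1 = 1/2 ✓
b·c²: (-2944/5733)·169/64 + 2125/5292·81/25 + 685/1764·1 = 1/3 ✓
b·Ac: 2125/5292·63/1700 + 685/1764·1071/2740 = 1/6 ✓
b·c³: (-2944/5733)·(-2197/512) + 2125/5292·(-729/125) + 685/1764·1 = 1/4 ✓
b·(c∘Ac): 2125/5292·(-567/8500) + 685/1764·1071/2740 = 1/8 ✓
b·Ac²: 2125/5292·(-819/13600) + 685/1764·6069/21920 = 1/12 ✓
b·A²c: 685/1764·147/1370 = 1/24 ✓; 4 stages ⇒ order 4.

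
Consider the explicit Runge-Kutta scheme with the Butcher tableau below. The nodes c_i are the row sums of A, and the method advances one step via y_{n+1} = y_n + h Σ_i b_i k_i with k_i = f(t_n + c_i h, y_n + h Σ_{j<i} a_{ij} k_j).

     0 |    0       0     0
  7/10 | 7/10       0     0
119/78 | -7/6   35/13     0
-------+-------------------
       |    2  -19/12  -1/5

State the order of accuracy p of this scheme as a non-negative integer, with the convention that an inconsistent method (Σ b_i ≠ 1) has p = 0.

0

b = (2, -19/12, -1/5)
c = (0, 7/10, 119/78)
Ac = (0, 0, 49/26)
Σ b_i: 2·1 + (-19/12)·1 + (-1/5)·1 = 13/60 ≠ 1 ⇒ order 0.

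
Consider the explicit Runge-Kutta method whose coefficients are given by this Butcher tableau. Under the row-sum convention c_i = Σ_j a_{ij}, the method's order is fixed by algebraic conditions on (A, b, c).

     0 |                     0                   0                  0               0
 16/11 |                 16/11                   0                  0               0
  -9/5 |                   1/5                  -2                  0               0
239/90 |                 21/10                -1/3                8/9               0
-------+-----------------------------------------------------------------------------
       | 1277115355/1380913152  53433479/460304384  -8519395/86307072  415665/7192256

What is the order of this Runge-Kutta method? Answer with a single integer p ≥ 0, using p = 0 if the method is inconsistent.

b = (1277115355/1380913152, 53433479/460304384, -8519395/86307072, 415665/7192256)
c = (0, 16/11, -9/5, 239/90)
Ac = (0, 0, -32/11, -344/165)
Σ b_i: 1277115355/1380913152·1 + 53433479/460304384·1 + (-8519395/86307072)·1 + 415665/7192256·1 = 1 ✓
b·c: 53433479/460304384·16/11 + (-8519395/86307072)·(-9/5) + 415665/7192256·239/90 = 1/2 ✓
b·c²: 53433479/460304384·256/121 + (-8519395/86307072)·81/25 + 415665/7192256·57121/8100 = 1/3 ✓
b·Ac: (-8519395/86307072)·(-32/11) + 415665/7192256·(-344/165) = 1/6 ✓
b·c³: 53433479/460304384·4096/1331 + (-8519395/86307072)·(-729/125) + 415665/7192256·13651919/729000 = 860934761629/427220006400 ≠ 1/4 ⇒ order 3.
b·(c∘Ac): (-8519395/86307072)·288/55 + 415665/7192256·(-41108/7425) = -82759253/98893520 ≠ 1/8
b·Ac²: (-8519395/86307072)·(-512/121) + 415665/7192256·19736/9075 = 80603701/148340280 ≠ 1/12
b·A²c: 415665/7192256·(-256/99) = -184740/1236169 ≠ 1/24

3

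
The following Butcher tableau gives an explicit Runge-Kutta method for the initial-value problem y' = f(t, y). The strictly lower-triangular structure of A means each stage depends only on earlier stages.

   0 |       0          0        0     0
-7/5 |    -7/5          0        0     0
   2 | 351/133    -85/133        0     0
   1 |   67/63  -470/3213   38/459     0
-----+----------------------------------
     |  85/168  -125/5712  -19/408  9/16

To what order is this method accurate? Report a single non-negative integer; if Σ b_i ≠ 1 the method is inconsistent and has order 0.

b = (85/168, -125/5712, -19/408, 9/16)
c = (0, -7/5, 2, 1)
Ac = (0, 0, 17/19, 10/27)
Σ b_i: 85/168·1 + (-125/5712)·1 + (-19/408)·1 + 9/16·1 = 1 ✓
b·c: (-125/5712)·(-7/5) + (-19/408)·2 + 9/16·1 = 1/2 ✓
b·c²: (-125/5712)·49/25 + (-19/408)·4 + 9/16·1 = 1/3 ✓
b·Ac: (-19/408)·17/19 + 9/16·10/27 = 1/6 ✓
b·c³: (-125/5712)·(-343/125) + (-19/408)·8 + 9/16·1 = 1/4 ✓
b·(c∘Ac): (-19/408)·34/19 + 9/16·10/27 = 1/8 ✓
b·Ac²: (-19/408)·(-119/95) + 9/16·2/45 = 1/12 ✓
b·A²c: 9/16·2/27 = 1/24 ✓; 4 stages ⇒ order 4.

4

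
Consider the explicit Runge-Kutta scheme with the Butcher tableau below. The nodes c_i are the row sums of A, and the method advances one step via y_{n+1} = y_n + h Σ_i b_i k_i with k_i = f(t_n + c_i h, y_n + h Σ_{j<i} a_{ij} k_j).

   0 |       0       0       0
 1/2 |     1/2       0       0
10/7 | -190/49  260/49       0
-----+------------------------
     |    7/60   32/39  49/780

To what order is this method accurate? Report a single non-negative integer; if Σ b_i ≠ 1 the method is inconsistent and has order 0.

3

b = (7/60, 32/39, 49/780)
c = (0, 1/2, 10/7)
Ac = (0, 0, 130/49)
Σ b_i: 7/60·1 + 32/39·1 + 49/780·1 = 1 ✓
b·c: 32/39·1/2 + 49/780·10/7 = 1/2 ✓
b·c²: 32/39·1/4 + 49/780·100/49 = 1/3 ✓
b·Ac: 49/780·130/49 = 1/6 ✓; 3 stages ⇒ order 3.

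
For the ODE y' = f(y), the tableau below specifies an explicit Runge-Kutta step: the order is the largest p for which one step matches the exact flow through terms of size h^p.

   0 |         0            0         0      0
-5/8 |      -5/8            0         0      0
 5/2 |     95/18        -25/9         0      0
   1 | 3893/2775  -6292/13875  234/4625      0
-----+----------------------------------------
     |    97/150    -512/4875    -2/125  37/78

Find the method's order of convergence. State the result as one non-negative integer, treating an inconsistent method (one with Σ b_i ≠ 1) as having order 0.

4

b = (97/150, -512/4875, -2/125, 37/78)
c = (0, -5/8, 5/2, 1)
Ac = (0, 0, 125/72, 91/222)
Σ b_i: 97/150·1 + (-512/4875)·1 + (-2/125)·1 + 37/78·1 = 1 ✓
b·c: (-512/4875)·(-5/8) + (-2/125)·5/2 + 37/78·1 = 1/2 ✓
b·c²: (-512/4875)·25/64 + (-2/125)·25/4 + 37/78·1 = 1/3 ✓
b·Ac: (-2/125)·125/72 + 37/78·91/222 = 1/6 ✓
b·c³: (-512/4875)·(-125/512) + (-2/125)·125/8 + 37/78·1 = 1/4 ✓
b·(c∘Ac): (-2/125)·625/144 + 37/78·91/222 = 1/8 ✓
b·Ac²: (-2/125)·(-625/576) + 37/78·247/1776 = 1/12 ✓
b·A²c: 37/78·13/148 = 1/24 ✓; 4 stages ⇒ order 4.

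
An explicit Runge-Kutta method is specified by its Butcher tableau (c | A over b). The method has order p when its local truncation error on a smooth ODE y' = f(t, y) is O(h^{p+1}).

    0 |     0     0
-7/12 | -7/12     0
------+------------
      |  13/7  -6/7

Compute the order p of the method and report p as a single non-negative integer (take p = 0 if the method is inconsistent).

2

b = (13/7, -6/7)
c = (0, -7/12)
Σ b_i: 13/7·1 + (-6/7)·1 = 1 ✓
b·c: (-6/7)·(-7/12) = 1/2 ✓; 2 stages ⇒ order 2.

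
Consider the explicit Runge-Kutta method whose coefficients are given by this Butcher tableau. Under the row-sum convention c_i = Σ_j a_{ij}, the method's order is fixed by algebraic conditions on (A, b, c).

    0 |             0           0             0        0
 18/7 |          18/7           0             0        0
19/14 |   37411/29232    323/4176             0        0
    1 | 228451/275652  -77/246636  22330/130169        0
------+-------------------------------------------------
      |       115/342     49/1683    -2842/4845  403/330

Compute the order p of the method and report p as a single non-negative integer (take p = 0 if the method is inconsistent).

b = (115/342, 49/1683, -2842/4845, 403/330)
c = (0, 18/7, 19/14, 1)
Ac = (0, 0, 323/1624, 187/806)
Σ b_i: 115/342·1 + 49/1683·1 + (-2842/4845)·1 + 403/330·1 = 1 ✓
b·c: 49/1683·18/7 + (-2842/4845)·19/14 + 403/330·1 = 1/2 ✓
b·c²: 49/1683·324/49 + (-2842/4845)·361/196 + 403/330·1 = 1/3 ✓
b·Ac: (-2842/4845)·323/1624 + 403/330·187/806 = 1/6 ✓
b·c³: 49/1683·5832/343 + (-2842/4845)·6859/2744 + 403/330·1 = 1/4 ✓
b·(c∘Ac): (-2842/4845)·6137/22736 + 403/330·187/806 = 1/8 ✓
b·Ac²: (-2842/4845)·2907/5684 + 403/330·253/806 = 1/12 ✓
b·A²c: 403/330·55/1612 = 1/24 ✓; 4 stages ⇒ order 4.

4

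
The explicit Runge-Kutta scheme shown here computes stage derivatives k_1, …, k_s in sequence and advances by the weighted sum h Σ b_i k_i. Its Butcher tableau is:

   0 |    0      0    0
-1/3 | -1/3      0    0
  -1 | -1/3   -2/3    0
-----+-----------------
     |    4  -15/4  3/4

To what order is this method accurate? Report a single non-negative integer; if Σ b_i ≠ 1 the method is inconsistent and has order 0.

3

b = (4, -15/4, 3/4)
c = (0, -1/3, -1)
Ac = (0, 0, 2/9)
Σ b_i: 4·1 + (-15/4)·1 + 3/4·1 = 1 ✓
b·c: (-15/4)·(-1/3) + 3/4·(-1) = 1/2 ✓
b·c²: (-15/4)·1/9 + 3/4·1 = 1/3 ✓
b·Ac: 3/4·2/9 = 1/6 ✓; 3 stages ⇒ order 3.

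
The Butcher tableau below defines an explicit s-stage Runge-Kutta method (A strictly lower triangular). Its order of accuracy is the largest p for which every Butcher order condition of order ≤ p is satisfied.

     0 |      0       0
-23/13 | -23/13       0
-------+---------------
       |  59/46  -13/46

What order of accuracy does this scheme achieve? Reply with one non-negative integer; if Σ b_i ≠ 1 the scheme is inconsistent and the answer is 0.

b = (59/46, -13/46)
c = (0, -23/13)
Σ b_i: 59/46·1 + (-13/46)·1 = 1 ✓
b·c: (-13/46)·(-23/13) = 1/2 ✓; 2 stages ⇒ order 2.

2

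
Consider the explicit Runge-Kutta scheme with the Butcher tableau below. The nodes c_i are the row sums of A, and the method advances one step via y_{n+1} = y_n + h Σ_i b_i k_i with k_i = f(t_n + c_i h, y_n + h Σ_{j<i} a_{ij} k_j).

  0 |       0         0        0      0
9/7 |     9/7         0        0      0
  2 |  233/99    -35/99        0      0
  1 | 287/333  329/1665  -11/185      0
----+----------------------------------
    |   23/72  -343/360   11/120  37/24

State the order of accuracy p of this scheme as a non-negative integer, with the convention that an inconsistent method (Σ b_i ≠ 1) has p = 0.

4

b = (23/72, -343/360, 11/120, 37/24)
c = (0, 9/7, 2, 1)
Ac = (0, 0, -5/11, 5/37)
Σ b_i: 23/72·1 + (-343/360)·1 + 11/120·1 + 37/24·1 = 1 ✓
b·c: (-343/360)·9/7 + 11/120·2 + 37/24·1 = 1/2 ✓
b·c²: (-343/360)·81/49 + 11/120·4 + 37/24·1 = 1/3 ✓
b·Ac: 11/120·(-5/11) + 37/24·5/37 = 1/6 ✓
b·c³: (-343/360)·729/343 + 11/120·8 + 37/24·1 = 1/4 ✓
b·(c∘Ac): 11/120·(-10/11) + 37/24·5/37 = 1/8 ✓
b·Ac²: 11/120·(-45/77) + 37/24·23/259 = 1/12 ✓
b·A²c: 37/24·1/37 = 1/24 ✓; 4 stages ⇒ order 4.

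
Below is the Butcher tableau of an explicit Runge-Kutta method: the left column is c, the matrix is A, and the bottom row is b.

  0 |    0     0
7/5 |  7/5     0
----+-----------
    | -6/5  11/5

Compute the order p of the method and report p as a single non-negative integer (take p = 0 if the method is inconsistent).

1

b = (-6/5, 11/5)
c = (0, 7/5)
Σ b_i: (-6/5)·1 + 11/5·1 = 1 ✓
b·c: 11/5·7/5 = 77/25 ≠ 1/2 ⇒ order 1.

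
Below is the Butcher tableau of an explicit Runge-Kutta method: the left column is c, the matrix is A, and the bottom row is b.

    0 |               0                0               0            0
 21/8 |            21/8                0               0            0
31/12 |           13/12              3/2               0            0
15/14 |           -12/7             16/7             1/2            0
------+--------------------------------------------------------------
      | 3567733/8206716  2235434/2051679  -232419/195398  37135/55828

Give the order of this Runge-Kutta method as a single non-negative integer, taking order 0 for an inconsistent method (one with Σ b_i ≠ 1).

b = (3567733/8206716, 2235434/2051679, -232419/195398, 37135/55828)
c = (0, 21/8, 31/12, 15/14)
Ac = (0, 0, 63/16, 175/24)
Σ b_i: 3567733/8206716·1 + 2235434/2051679·1 + (-232419/195398)·1 + 37135/55828·1 = 1 ✓
b·c: 2235434/2051679·21/8 + (-232419/195398)·31/12 + 37135/55828·15/14 = 1/2 ✓
b·c²: 2235434/2051679·441/64 + (-232419/195398)·961/144 + 37135/55828·225/196 = 1/3 ✓
b·Ac: (-232419/195398)·63/16 + 37135/55828·175/24 = 1/6 ✓
b·c³: 2235434/2051679·9261/512 + (-232419/195398)·29791/1728 + 37135/55828·3375/2744 = 30672409/1575689472 ≠ 1/4 ⇒ order 3.
b·(c∘Ac): (-232419/195398)·651/64 + 37135/55828·125/16 = -12331217/1786496 ≠ 1/8
b·Ac²: (-232419/195398)·1323/128 + 37135/55828·5497/288 = 12917471/32156928 ≠ 1/12
b·A²c: 37135/55828·63/32 = 2339505/1786496 ≠ 1/24

3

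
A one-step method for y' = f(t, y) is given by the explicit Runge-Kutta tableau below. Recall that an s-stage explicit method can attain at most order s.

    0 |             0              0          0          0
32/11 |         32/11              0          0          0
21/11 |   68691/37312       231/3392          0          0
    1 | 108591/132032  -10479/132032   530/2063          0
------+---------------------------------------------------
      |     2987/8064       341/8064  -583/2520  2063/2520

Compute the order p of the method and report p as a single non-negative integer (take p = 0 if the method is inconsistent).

b = (2987/8064, 341/8064, -583/2520, 2063/2520)
c = (0, 32/11, 21/11, 1)
Ac = (0, 0, 21/106, 1071/4126)
Σ b_i: 2987/8064·1 + 341/8064·1 + (-583/2520)·1 + 2063/2520·1 = 1 ✓
b·c: 341/8064·32/11 + (-583/2520)·21/11 + 2063/2520·1 = 1/2 ✓
b·c²: 341/8064·1024/121 + (-583/2520)·441/121 + 2063/2520·1 = 1/3 ✓
b·Ac: (-583/2520)·21/106 + 2063/2520·1071/4126 = 1/6 ✓
b·c³: 341/8064·32768/1331 + (-583/2520)·9261/1331 + 2063/2520·1 = 1/4 ✓
b·(c∘Ac): (-583/2520)·441/1166 + 2063/2520·1071/4126 = 1/8 ✓
b·Ac²: (-583/2520)·336/583 + 2063/2520·546/2063 = 1/12 ✓
b·A²c: 2063/2520·105/2063 = 1/24 ✓; 4 stages ⇒ order 4.

4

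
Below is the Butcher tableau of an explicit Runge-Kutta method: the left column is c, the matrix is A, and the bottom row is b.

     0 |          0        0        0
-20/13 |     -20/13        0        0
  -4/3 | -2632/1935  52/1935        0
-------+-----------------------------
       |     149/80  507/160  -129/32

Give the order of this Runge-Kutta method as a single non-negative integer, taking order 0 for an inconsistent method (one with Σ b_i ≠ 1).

b = (149/80, 507/160, -129/32)
c = (0, -20/13, -4/3)
Ac = (0, 0, -16/387)
Σ b_i: 149/80·1 + 507/160·1 + (-129/32)·1 = 1 ✓
b·c: 507/160·(-20/13) + (-129/32)·(-4/3) = 1/2 ✓
b·c²: 507/160·400/169 + (-129/32)·16/9 = 1/3 ✓
b·Ac: (-129/32)·(-16/387) = 1/6 ✓; 3 stages ⇒ order 3.

3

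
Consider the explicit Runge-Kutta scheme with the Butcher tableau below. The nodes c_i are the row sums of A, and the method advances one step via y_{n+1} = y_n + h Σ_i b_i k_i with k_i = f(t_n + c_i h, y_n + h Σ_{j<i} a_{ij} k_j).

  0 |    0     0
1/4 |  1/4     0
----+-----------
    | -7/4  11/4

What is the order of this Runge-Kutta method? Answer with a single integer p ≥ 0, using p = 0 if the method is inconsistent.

b = (-7/4, 11/4)
c = (0, 1/4)
Σ b_i: (-7/4)·1 + 11/4·1 = 1 ✓
b·c: 11/4·1/4 = 11/16 ≠ 1/2 ⇒ order 1.

1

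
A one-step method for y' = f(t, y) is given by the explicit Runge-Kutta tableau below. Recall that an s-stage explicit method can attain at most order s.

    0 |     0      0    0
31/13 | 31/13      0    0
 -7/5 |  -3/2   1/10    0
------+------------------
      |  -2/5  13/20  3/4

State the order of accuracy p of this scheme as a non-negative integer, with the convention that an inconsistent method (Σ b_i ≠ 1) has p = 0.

2

b = (-2/5, 13/20, 3/4)
c = (0, 31/13, -7/5)
Ac = (0, 0, 31/130)
Σ b_i: (-2/5)·1 + 13/20·1 + 3/4·1 = 1 ✓
b·c: 13/20·31/13 + 3/4·(-7/5) = 1/2 ✓
b·c²: 13/20·961/169 + 3/4·49/25 = 1679/325 ≠ 1/3 ⇒ order 2.
b·Ac: 3/4·31/130 = 93/520 ≠ 1/6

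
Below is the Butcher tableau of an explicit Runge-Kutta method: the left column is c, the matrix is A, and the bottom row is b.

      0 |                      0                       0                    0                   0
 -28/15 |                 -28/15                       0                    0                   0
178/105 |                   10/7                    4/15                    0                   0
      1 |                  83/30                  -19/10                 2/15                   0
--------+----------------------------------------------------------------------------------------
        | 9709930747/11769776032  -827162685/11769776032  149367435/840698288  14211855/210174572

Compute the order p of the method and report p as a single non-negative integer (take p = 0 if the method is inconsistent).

b = (9709930747/11769776032, -827162685/11769776032, 149367435/840698288, 14211855/210174572)
c = (0, -28/15, 178/105, 1)
Ac = (0, 0, -112/225, 5942/1575)
Σ b_i: 9709930747/11769776032·1 + (-827162685/11769776032)·1 + 149367435/840698288·1 + 14211855/210174572·1 = 1 ✓
b·c: (-827162685/11769776032)·(-28/15) + 149367435/840698288·178/105 + 14211855/210174572·1 = 1/2 ✓
b·c²: (-827162685/11769776032)·784/225 + 149367435/840698288·31684/11025 + 14211855/210174572·1 = 1/3 ✓
b·Ac: 149367435/840698288·(-112/225) + 14211855/210174572·5942/1575 = 1/6 ✓
b·c³: (-827162685/11769776032)·(-21952/3375) + 149367435/840698288·5639752/1157625 + 14211855/210174572·1 = 460228309099/331024950900 ≠ 1/4 ⇒ order 3.
b·(c∘Ac): 149367435/840698288·(-2848/3375) + 14211855/210174572·5942/1575 = 2486930191/23644639350 ≠ 1/8
b·Ac²: 149367435/840698288·3136/3375 + 14211855/210174572·(-1031488/165375) = -21241091684/82756237725 ≠ 1/12
b·A²c: 14211855/210174572·(-224/3375) = -5895288/1313591075 ≠ 1/24

3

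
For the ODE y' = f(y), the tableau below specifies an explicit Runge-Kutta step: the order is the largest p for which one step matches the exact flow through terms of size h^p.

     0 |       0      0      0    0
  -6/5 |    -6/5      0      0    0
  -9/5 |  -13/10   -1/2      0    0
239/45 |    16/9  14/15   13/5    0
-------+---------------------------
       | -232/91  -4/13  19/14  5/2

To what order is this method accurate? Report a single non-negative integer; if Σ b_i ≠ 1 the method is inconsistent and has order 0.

1

b = (-232/91, -4/13, 19/14, 5/2)
c = (0, -6/5, -9/5, 239/45)
Ac = (0, 0, 3/5, -29/5)
Σ b_i: (-232/91)·1 + (-4/13)·1 + 19/14·1 + 5/2·1 = 1 ✓
b·c: (-4/13)·(-6/5) + 19/14·(-9/5) + 5/2·239/45 = 45881/4095 ≠ 1/2 ⇒ order 1.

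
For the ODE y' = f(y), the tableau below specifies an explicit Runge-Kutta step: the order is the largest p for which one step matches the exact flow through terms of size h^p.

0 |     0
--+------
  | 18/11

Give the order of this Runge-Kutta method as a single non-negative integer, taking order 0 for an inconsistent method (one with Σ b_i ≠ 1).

0

b = (18/11)
c = (0)
Σ b_i: 18/11·1 = 18/11 ≠ 1 ⇒ order 0.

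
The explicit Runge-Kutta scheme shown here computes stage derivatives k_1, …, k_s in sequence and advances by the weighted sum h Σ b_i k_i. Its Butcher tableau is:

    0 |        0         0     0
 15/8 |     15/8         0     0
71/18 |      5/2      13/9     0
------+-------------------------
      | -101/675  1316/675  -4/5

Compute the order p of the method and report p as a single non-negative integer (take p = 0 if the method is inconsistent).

2

b = (-101/675, 1316/675, -4/5)
c = (0, 15/8, 71/18)
Ac = (0, 0, 65/24)
Σ b_i: (-101/675)·1 + 1316/675·1 + (-4/5)·1 = 1 ✓
b·c: 1316/675·15/8 + (-4/5)·71/18 = 1/2 ✓
b·c²: 1316/675·225/64 + (-4/5)·5041/324 = -36241/6480 ≠ 1/3 ⇒ order 2.
b·Ac: (-4/5)·65/24 = -13/6 ≠ 1/6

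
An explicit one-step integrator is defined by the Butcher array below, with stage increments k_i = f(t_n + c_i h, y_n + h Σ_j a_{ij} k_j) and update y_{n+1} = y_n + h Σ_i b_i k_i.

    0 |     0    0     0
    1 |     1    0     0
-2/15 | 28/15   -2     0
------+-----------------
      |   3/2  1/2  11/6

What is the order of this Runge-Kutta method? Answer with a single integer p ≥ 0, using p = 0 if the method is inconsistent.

0

b = (3/2, 1/2, 11/6)
c = (0, 1, -2/15)
Ac = (0, 0, -2)
Σ b_i: 3/2·1 + 1/2·1 + 11/6·1 = 23/6 ≠ 1 ⇒ order 0.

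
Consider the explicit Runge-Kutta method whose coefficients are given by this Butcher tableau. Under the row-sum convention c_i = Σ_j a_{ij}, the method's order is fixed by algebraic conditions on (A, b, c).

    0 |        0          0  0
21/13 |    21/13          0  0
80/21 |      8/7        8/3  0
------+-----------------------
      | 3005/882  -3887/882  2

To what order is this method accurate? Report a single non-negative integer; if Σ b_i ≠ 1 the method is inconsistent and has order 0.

b = (3005/882, -3887/882, 2)
c = (0, 21/13, 80/21)
Ac = (0, 0, 56/13)
Σ b_i: 3005/882·1 + (-3887/882)·1 + 2·1 = 1 ✓
b·c: (-3887/882)·21/13 + 2·80/21 = 1/2 ✓
b·c²: (-3887/882)·441/169 + 2·6400/441 = 15457/882 ≠ 1/3 ⇒ order 2.
b·Ac: 2·56/13 = 112/13 ≠ 1/6

2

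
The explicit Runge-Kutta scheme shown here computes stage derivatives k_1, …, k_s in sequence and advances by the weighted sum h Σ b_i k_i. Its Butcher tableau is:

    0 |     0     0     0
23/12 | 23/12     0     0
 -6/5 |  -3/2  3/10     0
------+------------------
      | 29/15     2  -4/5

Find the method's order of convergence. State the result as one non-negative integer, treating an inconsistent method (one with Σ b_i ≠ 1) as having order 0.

0

b = (29/15, 2, -4/5)
c = (0, 23/12, -6/5)
Ac = (0, 0, 23/40)
Σ b_i: 29/15·1 + 2·1 + (-4/5)·1 = 47/15 ≠ 1 ⇒ order 0.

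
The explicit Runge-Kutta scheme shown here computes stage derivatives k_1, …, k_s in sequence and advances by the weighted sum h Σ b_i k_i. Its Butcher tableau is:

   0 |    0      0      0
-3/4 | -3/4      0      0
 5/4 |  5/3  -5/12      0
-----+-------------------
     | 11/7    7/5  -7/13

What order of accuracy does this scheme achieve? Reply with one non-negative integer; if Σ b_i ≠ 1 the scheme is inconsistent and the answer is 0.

b = (11/7, 7/5, -7/13)
c = (0, -3/4, 5/4)
Ac = (0, 0, 5/16)
Σ b_i: 11/7·1 + 7/5·1 + (-7/13)·1 = 1107/455 ≠ 1 ⇒ order 0.

0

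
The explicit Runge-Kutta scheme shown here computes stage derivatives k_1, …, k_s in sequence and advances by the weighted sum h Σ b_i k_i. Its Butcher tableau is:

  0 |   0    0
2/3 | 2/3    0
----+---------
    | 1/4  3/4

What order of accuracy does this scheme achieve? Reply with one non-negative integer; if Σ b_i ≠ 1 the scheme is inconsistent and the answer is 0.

2

b = (1/4, 3/4)
c = (0, 2/3)
Σ b_i: 1/4·1 + 3/4·1 = 1 ✓
b·c: 3/4·2/3 = 1/2 ✓; 2 stages ⇒ order 2.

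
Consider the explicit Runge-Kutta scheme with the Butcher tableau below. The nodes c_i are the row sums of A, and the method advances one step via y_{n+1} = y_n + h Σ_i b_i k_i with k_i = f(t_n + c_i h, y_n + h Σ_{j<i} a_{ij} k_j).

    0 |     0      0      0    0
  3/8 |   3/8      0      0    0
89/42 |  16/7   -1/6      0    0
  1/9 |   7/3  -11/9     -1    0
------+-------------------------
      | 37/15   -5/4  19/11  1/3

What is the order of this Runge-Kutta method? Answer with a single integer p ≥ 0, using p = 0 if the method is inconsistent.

b = (37/15, -5/4, 19/11, 1/3)
c = (0, 3/8, 89/42, 1/9)
Ac = (0, 0, -1/16, -433/168)
Σ b_i: 37/15·1 + (-5/4)·1 + 19/11·1 + 1/3·1 = 721/220 ≠ 1 ⇒ order 0.

0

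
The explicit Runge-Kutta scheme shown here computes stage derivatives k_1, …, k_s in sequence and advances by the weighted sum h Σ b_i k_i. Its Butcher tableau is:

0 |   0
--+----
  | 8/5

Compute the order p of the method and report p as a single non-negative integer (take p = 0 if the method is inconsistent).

0

b = (8/5)
c = (0)
Σ b_i: 8/5·1 = 8/5 ≠ 1 ⇒ order 0.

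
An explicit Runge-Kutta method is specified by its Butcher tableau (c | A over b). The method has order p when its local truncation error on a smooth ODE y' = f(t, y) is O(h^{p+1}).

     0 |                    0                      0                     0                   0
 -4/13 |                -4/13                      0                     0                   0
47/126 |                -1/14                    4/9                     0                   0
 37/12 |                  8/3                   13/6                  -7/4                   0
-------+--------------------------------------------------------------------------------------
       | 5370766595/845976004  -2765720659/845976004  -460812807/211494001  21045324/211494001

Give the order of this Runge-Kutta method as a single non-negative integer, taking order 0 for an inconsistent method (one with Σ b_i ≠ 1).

3

b = (5370766595/845976004, -2765720659/845976004, -460812807/211494001, 21045324/211494001)
c = (0, -4/13, 47/126, 37/12)
Ac = (0, 0, -16/117, -95/72)
Σ b_i: 5370766595/845976004·1 + (-2765720659/845976004)·1 + (-460812807/211494001)·1 + 21045324/211494001·1 = 1 ✓
b·c: (-2765720659/845976004)·(-4/13) + (-460812807/211494001)·47/126 + 21045324/211494001·37/12 = 1/2 ✓
b·c²: (-2765720659/845976004)·16/169 + (-460812807/211494001)·2209/15876 + 21045324/211494001·1369/144 = 1/3 ✓
b·Ac: (-460812807/211494001)·(-16/117) + 21045324/211494001·(-95/72) = 1/6 ✓
b·c³: (-2765720659/845976004)·(-64/2197) + (-460812807/211494001)·103823/2000376 + 21045324/211494001·50653/1728 = 8034429957685/2771417389104 ≠ 1/4 ⇒ order 3.
b·(c∘Ac): (-460812807/211494001)·(-376/7371) + 21045324/211494001·(-3515/864) = -4472065931/15227568072 ≠ 1/8
b·Ac²: (-460812807/211494001)·64/1521 + 21045324/211494001·(-4525/117936) = -198499660189/2078563041828 ≠ 1/12
b·A²c: 21045324/211494001·28/117 = 196423024/8248266039 ≠ 1/24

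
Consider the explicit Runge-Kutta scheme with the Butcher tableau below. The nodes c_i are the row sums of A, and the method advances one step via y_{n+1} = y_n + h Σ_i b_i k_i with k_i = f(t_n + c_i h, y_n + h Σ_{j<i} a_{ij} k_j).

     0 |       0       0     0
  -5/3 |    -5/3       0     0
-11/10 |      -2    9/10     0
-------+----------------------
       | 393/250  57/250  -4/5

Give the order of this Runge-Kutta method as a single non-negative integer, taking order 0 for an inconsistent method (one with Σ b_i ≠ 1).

2

b = (393/250, 57/250, -4/5)
c = (0, -5/3, -11/10)
Ac = (0, 0, -3/2)
Σ b_i: 393/250·1 + 57/250·1 + (-4/5)·1 = 1 ✓
b·c: 57/250·(-5/3) + (-4/5)·(-11/10) = 1/2 ✓
b·c²: 57/250·25/9 + (-4/5)·121/100 = -251/750 ≠ 1/3 ⇒ order 2.
b·Ac: (-4/5)·(-3/2) = 6/5 ≠ 1/6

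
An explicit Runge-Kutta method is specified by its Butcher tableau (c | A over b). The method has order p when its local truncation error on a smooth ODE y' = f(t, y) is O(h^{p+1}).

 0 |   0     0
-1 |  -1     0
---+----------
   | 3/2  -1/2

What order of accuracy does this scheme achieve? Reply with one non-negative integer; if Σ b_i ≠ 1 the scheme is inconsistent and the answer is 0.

2

b = (3/2, -1/2)
c = (0, -1)
Σ b_i: 3/2·1 + (-1/2)·1 = 1 ✓
b·c: (-1/2)·(-1) = 1/2 ✓; 2 stages ⇒ order 2.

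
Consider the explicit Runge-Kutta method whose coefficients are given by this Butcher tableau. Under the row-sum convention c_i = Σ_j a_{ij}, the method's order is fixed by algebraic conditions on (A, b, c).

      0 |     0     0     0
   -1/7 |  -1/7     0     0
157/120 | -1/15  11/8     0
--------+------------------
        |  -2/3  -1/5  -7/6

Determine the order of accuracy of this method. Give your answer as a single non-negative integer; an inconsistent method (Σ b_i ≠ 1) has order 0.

0

b = (-2/3, -1/5, -7/6)
c = (0, -1/7, 157/120)
Ac = (0, 0, -11/56)
Σ b_i: (-2/3)·1 + (-1/5)·1 + (-7/6)·1 = -61/30 ≠ 1 ⇒ order 0.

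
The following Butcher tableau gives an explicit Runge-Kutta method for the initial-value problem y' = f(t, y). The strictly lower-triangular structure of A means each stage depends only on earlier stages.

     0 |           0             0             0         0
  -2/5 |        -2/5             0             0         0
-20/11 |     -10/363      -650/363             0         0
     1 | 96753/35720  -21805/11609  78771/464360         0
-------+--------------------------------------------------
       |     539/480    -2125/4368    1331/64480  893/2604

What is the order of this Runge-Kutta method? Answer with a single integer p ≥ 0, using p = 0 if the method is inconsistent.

4

b = (539/480, -2125/4368, 1331/64480, 893/2604)
c = (0, -2/5, -20/11, 1)
Ac = (0, 0, 260/363, 791/1786)
Σ b_i: 539/480·1 + (-2125/4368)·1 + 1331/64480·1 + 893/2604·1 = 1 ✓
b·c: (-2125/4368)·(-2/5) + 1331/64480·(-20/11) + 893/2604·1 = 1/2 ✓
b·c²: (-2125/4368)·4/25 + 1331/64480·400/121 + 893/2604·1 = 1/3 ✓
b·Ac: 1331/64480·260/363 + 893/2604·791/1786 = 1/6 ✓
b·c³: (-2125/4368)·(-8/125) + 1331/64480·(-8000/1331) + 893/2604·1 = 1/4 ✓
b·(c∘Ac): 1331/64480·(-5200/3993) + 893/2604·791/1786 = 1/8 ✓
b·Ac²: 1331/64480·(-104/363) + 893/2604·1162/4465 = 1/12 ✓
b·A²c: 893/2604·217/1786 = 1/24 ✓; 4 stages ⇒ order 4.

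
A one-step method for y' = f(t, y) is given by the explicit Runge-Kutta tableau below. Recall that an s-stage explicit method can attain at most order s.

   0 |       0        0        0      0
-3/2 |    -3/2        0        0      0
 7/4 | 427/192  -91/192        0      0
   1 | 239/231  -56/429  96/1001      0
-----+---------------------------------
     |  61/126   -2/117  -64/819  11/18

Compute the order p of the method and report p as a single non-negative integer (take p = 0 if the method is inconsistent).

4

b = (61/126, -2/117, -64/819, 11/18)
c = (0, -3/2, 7/4, 1)
Ac = (0, 0, 91/128, 4/11)
Σ b_i: 61/126·1 + (-2/117)·1 + (-64/819)·1 + 11/18·1 = 1 ✓
b·c: (-2/117)·(-3/2) + (-64/819)·7/4 + 11/18·1 = 1/2 ✓
b·c²: (-2/117)·9/4 + (-64/819)·49/16 + 11/18·1 = 1/3 ✓
b·Ac: (-64/819)·91/128 + 11/18·4/11 = 1/6 ✓
b·c³: (-2/117)·(-27/8) + (-64/819)·343/64 + 11/18·1 = 1/4 ✓
b·(c∘Ac): (-64/819)·637/512 + 11/18·4/11 = 1/8 ✓
b·Ac²: (-64/819)·(-273/256) = 1/12 ✓
b·A²c: 11/18·3/44 = 1/24 ✓; 4 stages ⇒ order 4.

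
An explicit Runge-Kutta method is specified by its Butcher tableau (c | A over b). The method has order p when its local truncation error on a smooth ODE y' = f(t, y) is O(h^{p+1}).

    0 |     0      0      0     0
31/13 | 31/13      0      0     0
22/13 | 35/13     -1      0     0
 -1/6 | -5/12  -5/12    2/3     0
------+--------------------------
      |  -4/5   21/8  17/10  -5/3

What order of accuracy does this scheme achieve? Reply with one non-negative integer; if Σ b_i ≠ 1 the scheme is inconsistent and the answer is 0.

0

b = (-4/5, 21/8, 17/10, -5/3)
c = (0, 31/13, 22/13, -1/6)
Ac = (0, 0, -31/13, 7/52)
Σ b_i: (-4/5)·1 + 21/8·1 + 17/10·1 + (-5/3)·1 = 223/120 ≠ 1 ⇒ order 0.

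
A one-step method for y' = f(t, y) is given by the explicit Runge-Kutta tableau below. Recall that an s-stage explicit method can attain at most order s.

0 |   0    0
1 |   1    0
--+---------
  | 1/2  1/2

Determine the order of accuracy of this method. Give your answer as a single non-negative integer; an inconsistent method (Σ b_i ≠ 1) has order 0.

2

b = (1/2, 1/2)
c = (0, 1)
Σ b_i: 1/2·1 + 1/2·1 = 1 ✓
b·c: 1/2·1 = 1/2 ✓; 2 stages ⇒ order 2.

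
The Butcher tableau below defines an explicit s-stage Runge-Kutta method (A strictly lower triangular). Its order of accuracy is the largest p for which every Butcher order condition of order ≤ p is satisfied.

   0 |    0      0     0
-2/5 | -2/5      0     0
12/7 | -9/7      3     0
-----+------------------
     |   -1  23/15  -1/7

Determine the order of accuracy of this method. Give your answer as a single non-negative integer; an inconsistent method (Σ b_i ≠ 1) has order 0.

b = (-1, 23/15, -1/7)
c = (0, -2/5, 12/7)
Ac = (0, 0, -6/5)
Σ b_i: (-1)·1 + 23/15·1 + (-1/7)·1 = 41/105 ≠ 1 ⇒ order 0.

0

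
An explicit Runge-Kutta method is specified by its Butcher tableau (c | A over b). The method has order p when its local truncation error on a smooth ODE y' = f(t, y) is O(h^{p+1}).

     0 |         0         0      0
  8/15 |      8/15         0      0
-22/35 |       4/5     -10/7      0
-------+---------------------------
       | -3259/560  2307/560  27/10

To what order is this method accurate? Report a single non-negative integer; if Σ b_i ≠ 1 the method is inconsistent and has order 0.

2

b = (-3259/560, 2307/560, 27/10)
c = (0, 8/15, -22/35)
Ac = (0, 0, -16/21)
Σ b_i: (-3259/560)·1 + 2307/560·1 + 27/10·1 = 1 ✓
b·c: 2307/560·8/15 + 27/10·(-22/35) = 1/2 ✓
b·c²: 2307/560·64/225 + 27/10·484/1225 = 41134/18375 ≠ 1/3 ⇒ order 2.
b·Ac: 27/10·(-16/21) = -72/35 ≠ 1/6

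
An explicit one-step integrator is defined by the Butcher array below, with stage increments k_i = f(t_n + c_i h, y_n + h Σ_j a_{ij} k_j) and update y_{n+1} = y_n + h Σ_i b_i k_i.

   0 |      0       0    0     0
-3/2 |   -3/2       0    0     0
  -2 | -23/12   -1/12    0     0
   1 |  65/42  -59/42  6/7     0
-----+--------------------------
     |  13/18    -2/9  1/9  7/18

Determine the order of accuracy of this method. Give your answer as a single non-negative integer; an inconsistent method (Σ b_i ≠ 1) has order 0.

4

b = (13/18, -2/9, 1/9, 7/18)
c = (0, -3/2, -2, 1)
Ac = (0, 0, 1/8, 11/28)
Σ b_i: 13/18·1 + (-2/9)·1 + 1/9·1 + 7/18·1 = 1 ✓
b·c: (-2/9)·(-3/2) + 1/9·(-2) + 7/18·1 = 1/2 ✓
b·c²: (-2/9)·9/4 + 1/9·4 + 7/18·1 = 1/3 ✓
b·Ac: 1/9·1/8 + 7/18·11/28 = 1/6 ✓
b·c³: (-2/9)·(-27/8) + 1/9·(-8) + 7/18·1 = 1/4 ✓
b·(c∘Ac): 1/9·(-1/4) + 7/18·11/28 = 1/8 ✓
b·Ac²: 1/9·(-3/16) + 7/18·15/56 = 1/12 ✓
b·A²c: 7/18·3/28 = 1/24 ✓; 4 stages ⇒ order 4.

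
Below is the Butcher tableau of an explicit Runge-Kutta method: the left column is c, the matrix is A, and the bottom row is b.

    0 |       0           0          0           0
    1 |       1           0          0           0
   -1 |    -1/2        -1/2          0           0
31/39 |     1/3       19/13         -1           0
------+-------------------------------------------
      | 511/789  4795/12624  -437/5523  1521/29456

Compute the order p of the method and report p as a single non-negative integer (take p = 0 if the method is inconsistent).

b = (511/789, 4795/12624, -437/5523, 1521/29456)
c = (0, 1, -1, 31/39)
Ac = (0, 0, -1/2, 32/13)
Σ b_i: 511/789·1 + 4795/12624·1 + (-437/5523)·1 + 1521/29456·1 = 1 ✓
b·c: 4795/12624·1 + (-437/5523)·(-1) + 1521/29456·31/39 = 1/2 ✓
b·c²: 4795/12624·1 + (-437/5523)·1 + 1521/29456·961/1521 = 1/3 ✓
b·Ac: (-437/5523)·(-1/2) + 1521/29456·32/13 = 1/6 ✓
b·c³: 4795/12624·1 + (-437/5523)·(-1) + 1521/29456·29791/59319 = 9947/20514 ≠ 1/4 ⇒ order 3.
b·(c∘Ac): (-437/5523)·1/2 + 1521/29456·992/507 = 97/1578 ≠ 1/8
b·Ac²: (-437/5523)·(-1/2) + 1521/29456·6/13 = 2801/44184 ≠ 1/12
b·A²c: 1521/29456·1/2 = 1521/58912 ≠ 1/24

3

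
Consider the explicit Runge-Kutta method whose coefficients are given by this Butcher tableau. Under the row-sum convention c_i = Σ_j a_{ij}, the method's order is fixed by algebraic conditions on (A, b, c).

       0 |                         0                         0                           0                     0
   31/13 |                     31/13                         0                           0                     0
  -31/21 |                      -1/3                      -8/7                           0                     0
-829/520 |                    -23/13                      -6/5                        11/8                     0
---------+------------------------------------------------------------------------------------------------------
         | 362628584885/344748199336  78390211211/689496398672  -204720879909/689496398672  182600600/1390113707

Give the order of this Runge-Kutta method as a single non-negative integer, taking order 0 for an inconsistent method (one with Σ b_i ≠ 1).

b = (362628584885/344748199336, 78390211211/689496398672, -204720879909/689496398672, 182600600/1390113707)
c = (0, 31/13, -31/21, -829/520)
Ac = (0, 0, -248/91, -53413/10920)
Σ b_i: 362628584885/344748199336·1 + 78390211211/689496398672·1 + (-204720879909/689496398672)·1 + 182600600/1390113707·1 = 1 ✓
b·c: 78390211211/689496398672·31/13 + (-204720879909/689496398672)·(-31/21) + 182600600/1390113707·(-829/520) = 1/2 ✓
b·c²: 78390211211/689496398672·961/169 + (-204720879909/689496398672)·961/441 + 182600600/1390113707·687241/270400 = 1/3 ✓
b·Ac: (-204720879909/689496398672)·(-248/91) + 182600600/1390113707·(-53413/10920) = 1/6 ✓
b·c³: 78390211211/689496398672·29791/2197 + (-204720879909/689496398672)·(-29791/9261) + 182600600/1390113707·(-569722789/140608000) = 9304344060888563/4736173004297280 ≠ 1/4 ⇒ order 3.
b·(c∘Ac): (-204720879909/689496398672)·7688/1911 + 182600600/1390113707·44279377/5678400 = -73814176043/433715476584 ≠ 1/8
b·Ac²: (-204720879909/689496398672)·(-7688/1183) + 182600600/1390113707·(-11409953/2981160) = 3248864453557/2277006252066 ≠ 1/12
b·A²c: 182600600/1390113707·(-341/91) = -684250600/1390113707 ≠ 1/24

3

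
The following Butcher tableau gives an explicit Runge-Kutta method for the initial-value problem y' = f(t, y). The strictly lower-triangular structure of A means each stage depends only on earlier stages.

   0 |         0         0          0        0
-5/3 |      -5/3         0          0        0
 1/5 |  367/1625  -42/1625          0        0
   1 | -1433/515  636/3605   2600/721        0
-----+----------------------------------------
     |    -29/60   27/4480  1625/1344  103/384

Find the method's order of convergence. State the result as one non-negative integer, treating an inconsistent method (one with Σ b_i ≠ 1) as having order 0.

b = (-29/60, 27/4480, 1625/1344, 103/384)
c = (0, -5/3, 1/5, 1)
Ac = (0, 0, 14/325, 44/103)
Σ b_i: (-29/60)·1 + 27/4480·1 + 1625/1344·1 + 103/384·1 = 1 ✓
b·c: 27/4480·(-5/3) + 1625/1344·1/5 + 103/384·1 = 1/2 ✓
b·c²: 27/4480·25/9 + 1625/1344·1/25 + 103/384·1 = 1/3 ✓
b·Ac: 1625/1344·14/325 + 103/384·44/103 = 1/6 ✓
b·c³: 27/4480·(-125/27) + 1625/1344·1/125 + 103/384·1 = 1/4 ✓
b·(c∘Ac): 1625/1344·14/1625 + 103/384·44/103 = 1/8 ✓
b·Ac²: 1625/1344·(-14/195) + 103/384·196/309 = 1/12 ✓
b·A²c: 103/384·16/103 = 1/24 ✓; 4 stages ⇒ order 4.

4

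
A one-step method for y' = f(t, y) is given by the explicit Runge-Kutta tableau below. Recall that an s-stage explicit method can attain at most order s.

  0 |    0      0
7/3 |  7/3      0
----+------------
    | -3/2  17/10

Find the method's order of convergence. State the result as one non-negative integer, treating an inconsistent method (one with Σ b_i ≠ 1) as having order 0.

0

b = (-3/2, 17/10)
c = (0, 7/3)
Σ b_i: (-3/2)·1 + 17/10·1 = 1/5 ≠ 1 ⇒ order 0.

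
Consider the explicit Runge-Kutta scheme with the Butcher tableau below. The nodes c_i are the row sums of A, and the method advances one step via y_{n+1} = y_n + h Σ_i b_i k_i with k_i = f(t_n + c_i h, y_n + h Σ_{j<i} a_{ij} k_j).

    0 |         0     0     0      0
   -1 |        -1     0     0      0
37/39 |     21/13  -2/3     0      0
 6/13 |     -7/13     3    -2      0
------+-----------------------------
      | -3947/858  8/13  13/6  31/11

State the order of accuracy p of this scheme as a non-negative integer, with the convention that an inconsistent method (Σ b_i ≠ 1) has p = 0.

b = (-3947/858, 8/13, 13/6, 31/11)
c = (0, -1, 37/39, 6/13)
Ac = (0, 0, 2/3, -191/39)
Σ b_i: (-3947/858)·1 + 8/13·1 + 13/6·1 + 31/11·1 = 1 ✓
b·c: 8/13·(-1) + 13/6·37/39 + 31/11·6/13 = 7055/2574 ≠ 1/2 ⇒ order 1.

1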